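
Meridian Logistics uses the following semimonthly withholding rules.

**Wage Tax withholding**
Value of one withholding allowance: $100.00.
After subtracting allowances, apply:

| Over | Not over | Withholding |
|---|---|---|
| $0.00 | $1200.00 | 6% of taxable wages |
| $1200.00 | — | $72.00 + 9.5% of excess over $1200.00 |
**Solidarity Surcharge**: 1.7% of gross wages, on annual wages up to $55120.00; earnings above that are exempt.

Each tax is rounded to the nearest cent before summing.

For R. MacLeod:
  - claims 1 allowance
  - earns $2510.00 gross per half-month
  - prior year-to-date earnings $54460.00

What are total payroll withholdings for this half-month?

Wage Tax: taxable = $2510.00 − 1×$100.00 = $2410.00
  $72.00 + 9.5% × ($2410.00 − $1200.00) = $72.00 + 9.5% × $1210.00 = $186.95
Solidarity Surcharge: cap $55120.00 − YTD $54460.00 = $660.00 subject; 1.7% × $660.00 = $11.22
Total: $186.95 + $11.22 = $198.17

$198.17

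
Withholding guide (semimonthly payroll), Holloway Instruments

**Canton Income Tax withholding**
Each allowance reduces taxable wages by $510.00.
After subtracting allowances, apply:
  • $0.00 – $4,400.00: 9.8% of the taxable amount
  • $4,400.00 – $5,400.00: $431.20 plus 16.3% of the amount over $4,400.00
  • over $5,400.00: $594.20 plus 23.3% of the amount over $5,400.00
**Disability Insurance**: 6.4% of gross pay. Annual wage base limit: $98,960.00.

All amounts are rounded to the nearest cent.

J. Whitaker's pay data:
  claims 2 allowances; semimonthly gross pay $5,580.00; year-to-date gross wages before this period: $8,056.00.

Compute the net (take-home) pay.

$4,765.60

Canton Income Tax: taxable = $5,580.00 − 2×$510.00 = $4,560.00
  $431.20 + 16.3% × ($4,560.00 − $4,400.00) = $431.20 + 16.3% × $160.00 = $457.28
Disability Insurance: 6.4% × $5,580.00 = $357.12
Total withheld: $457.28 + $357.12 = $814.40
Net pay: $5,580.00 − $814.40 = $4,765.60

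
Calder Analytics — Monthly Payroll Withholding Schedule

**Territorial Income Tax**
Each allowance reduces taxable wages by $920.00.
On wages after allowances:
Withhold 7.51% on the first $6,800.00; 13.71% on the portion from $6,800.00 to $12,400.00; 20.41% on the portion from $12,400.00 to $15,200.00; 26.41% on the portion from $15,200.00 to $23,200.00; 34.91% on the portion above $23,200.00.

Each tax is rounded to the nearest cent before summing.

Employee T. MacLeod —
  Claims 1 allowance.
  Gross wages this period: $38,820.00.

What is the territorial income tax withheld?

Territorial Income Tax: taxable = $38,820.00 − 1×$920.00 = $37,900.00
  $3,962.72 + 34.91% × ($37,900.00 − $23,200.00) = $3,962.72 + 34.91% × $14,700.00 = $9,094.49

$9,094.49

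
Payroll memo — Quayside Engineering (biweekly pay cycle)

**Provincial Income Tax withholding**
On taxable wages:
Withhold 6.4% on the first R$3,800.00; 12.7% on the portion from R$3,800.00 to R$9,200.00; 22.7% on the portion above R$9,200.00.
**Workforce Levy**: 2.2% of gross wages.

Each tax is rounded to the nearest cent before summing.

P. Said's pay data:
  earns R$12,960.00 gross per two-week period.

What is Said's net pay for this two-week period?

R$10,892.36

Provincial Income Tax: taxable = R$12,960.00
  R$929.00 + 22.7% × (R$12,960.00 − R$9,200.00) = R$929.00 + 22.7% × R$3,760.00 = R$1,782.52
Workforce Levy: 2.2% × R$12,960.00 = R$285.12
Total withheld: R$1,782.52 + R$285.12 = R$2,067.64
Net pay: R$12,960.00 − R$2,067.64 = R$10,892.36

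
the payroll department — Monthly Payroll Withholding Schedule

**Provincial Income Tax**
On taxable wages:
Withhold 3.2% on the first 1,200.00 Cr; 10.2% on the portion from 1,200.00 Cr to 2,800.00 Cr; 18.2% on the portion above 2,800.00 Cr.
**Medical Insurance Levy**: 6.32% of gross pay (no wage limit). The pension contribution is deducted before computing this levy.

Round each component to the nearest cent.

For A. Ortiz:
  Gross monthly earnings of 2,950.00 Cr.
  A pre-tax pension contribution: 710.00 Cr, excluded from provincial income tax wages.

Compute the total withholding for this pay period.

286.05 Cr

Provincial Income Tax: taxable = 2,950.00 Cr − 710.00 Cr = 2,240.00 Cr
  38.40 Cr + 10.2% × (2,240.00 Cr − 1,200.00 Cr) = 38.40 Cr + 10.2% × 1,040.00 Cr = 144.48 Cr
Medical Insurance Levy: 6.32% × 2,240.00 Cr = 141.57 Cr
Total: 144.48 Cr + 141.57 Cr = 286.05 Cr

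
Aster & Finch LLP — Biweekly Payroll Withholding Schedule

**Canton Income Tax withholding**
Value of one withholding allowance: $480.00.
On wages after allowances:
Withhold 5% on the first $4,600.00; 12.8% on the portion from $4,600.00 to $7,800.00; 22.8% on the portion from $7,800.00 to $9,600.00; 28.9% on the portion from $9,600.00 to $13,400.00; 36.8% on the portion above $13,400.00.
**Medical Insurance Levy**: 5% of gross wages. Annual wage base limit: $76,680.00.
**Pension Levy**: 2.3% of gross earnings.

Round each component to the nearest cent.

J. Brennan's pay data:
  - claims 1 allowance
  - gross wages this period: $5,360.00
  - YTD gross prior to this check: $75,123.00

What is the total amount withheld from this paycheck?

$466.97

Canton Income Tax: taxable = $5,360.00 − 1×$480.00 = $4,880.00
  $230.00 + 12.8% × ($4,880.00 − $4,600.00) = $230.00 + 12.8% × $280.00 = $265.84
Medical Insurance Levy: cap $76,680.00 − YTD $75,123.00 = $1,557.00 subject; 5% × $1,557.00 = $77.85
Pension Levy: 2.3% × $5,360.00 = $123.28
Total: $265.84 + $77.85 + $123.28 = $466.97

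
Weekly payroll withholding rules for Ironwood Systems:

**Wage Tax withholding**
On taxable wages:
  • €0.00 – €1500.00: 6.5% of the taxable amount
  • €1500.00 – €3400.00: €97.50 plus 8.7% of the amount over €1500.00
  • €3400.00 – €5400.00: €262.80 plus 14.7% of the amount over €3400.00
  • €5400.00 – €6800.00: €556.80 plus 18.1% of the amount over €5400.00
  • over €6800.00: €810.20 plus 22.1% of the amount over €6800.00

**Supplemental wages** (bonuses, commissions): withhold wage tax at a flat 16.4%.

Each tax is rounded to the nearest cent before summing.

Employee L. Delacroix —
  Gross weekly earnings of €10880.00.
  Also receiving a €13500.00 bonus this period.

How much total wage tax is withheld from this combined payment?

€3925.88

Wage Tax: taxable = €10880.00
  €810.20 + 22.1% × (€10880.00 − €6800.00) = €810.20 + 22.1% × €4080.00 = €1711.88
Supplemental (16.4% flat on bonus): 16.4% × €13500.00 = €2214.00
Total wage tax: €1711.88 + €2214.00 = €3925.88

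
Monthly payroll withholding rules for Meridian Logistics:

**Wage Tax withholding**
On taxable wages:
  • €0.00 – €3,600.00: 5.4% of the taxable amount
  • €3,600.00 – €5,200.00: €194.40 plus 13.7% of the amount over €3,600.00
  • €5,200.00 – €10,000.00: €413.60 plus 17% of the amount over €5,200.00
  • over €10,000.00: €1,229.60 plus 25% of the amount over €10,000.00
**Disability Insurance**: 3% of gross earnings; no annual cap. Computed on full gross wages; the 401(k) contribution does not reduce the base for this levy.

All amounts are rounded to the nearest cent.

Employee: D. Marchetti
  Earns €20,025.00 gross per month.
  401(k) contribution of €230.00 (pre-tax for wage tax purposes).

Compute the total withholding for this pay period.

€4,279.10

Wage Tax: taxable = €20,025.00 − €230.00 = €19,795.00
  €1,229.60 + 25% × (€19,795.00 − €10,000.00) = €1,229.60 + 25% × €9,795.00 = €3,678.35
Disability Insurance: 3% × €20,025.00 = €600.75
Total: €3,678.35 + €600.75 = €4,279.10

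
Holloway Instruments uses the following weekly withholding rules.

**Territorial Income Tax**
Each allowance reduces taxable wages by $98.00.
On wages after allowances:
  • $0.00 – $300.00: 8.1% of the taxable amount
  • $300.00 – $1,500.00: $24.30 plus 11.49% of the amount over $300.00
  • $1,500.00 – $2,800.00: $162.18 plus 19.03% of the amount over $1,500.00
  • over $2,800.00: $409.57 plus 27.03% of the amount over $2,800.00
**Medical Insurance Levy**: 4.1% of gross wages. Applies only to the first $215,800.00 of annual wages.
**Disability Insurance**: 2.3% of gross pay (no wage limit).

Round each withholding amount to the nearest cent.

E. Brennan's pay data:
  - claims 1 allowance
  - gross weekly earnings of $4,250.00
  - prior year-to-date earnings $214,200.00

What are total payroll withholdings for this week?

Territorial Income Tax: taxable = $4,250.00 − 1×$98.00 = $4,152.00
  $409.57 + 27.03% × ($4,152.00 − $2,800.00) = $409.57 + 27.03% × $1,352.00 = $775.02
Medical Insurance Levy: cap $215,800.00 − YTD $214,200.00 = $1,600.00 subject; 4.1% × $1,600.00 = $65.60
Disability Insurance: 2.3% × $4,250.00 = $97.75
Total: $775.02 + $65.60 + $97.75 = $938.37

$938.37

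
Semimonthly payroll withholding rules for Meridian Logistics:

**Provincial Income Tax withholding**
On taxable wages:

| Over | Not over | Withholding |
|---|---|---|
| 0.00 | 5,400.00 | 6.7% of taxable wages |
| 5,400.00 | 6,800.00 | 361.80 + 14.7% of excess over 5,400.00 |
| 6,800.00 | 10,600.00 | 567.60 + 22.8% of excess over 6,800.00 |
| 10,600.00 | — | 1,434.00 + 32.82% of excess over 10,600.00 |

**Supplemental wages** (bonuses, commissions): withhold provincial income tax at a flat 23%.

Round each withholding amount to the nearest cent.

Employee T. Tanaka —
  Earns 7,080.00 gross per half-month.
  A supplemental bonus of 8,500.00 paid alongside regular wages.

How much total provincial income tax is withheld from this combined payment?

Provincial Income Tax: taxable = 7,080.00
  567.60 + 22.8% × (7,080.00 − 6,800.00) = 567.60 + 22.8% × 280.00 = 631.44
Supplemental (23% flat on bonus): 23% × 8,500.00 = 1,955.00
Total provincial income tax: 631.44 + 1,955.00 = 2,586.44

2,586.44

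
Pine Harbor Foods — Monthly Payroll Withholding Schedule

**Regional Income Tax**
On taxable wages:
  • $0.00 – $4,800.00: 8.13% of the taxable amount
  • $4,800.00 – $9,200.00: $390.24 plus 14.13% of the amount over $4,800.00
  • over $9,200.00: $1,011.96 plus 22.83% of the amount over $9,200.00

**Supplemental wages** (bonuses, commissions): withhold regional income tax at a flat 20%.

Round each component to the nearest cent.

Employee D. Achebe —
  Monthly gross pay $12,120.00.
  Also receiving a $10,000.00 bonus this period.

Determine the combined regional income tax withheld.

$3,678.60

Regional Income Tax: taxable = $12,120.00
  $1,011.96 + 22.83% × ($12,120.00 − $9,200.00) = $1,011.96 + 22.83% × $2,920.00 = $1,678.60
Supplemental (20% flat on bonus): 20% × $10,000.00 = $2,000.00
Total regional income tax: $1,678.60 + $2,000.00 = $3,678.60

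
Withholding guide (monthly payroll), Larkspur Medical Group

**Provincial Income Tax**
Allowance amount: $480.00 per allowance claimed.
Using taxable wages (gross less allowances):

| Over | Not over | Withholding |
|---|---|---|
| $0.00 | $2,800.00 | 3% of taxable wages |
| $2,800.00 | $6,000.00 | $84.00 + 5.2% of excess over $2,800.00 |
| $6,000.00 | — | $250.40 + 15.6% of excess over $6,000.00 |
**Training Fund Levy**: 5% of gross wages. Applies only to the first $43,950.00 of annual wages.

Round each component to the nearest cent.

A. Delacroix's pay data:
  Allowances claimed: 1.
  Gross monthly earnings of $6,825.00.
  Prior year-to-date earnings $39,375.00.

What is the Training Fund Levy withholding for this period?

Training Fund Levy: cap $43,950.00 − YTD $39,375.00 = $4,575.00 subject; 5% × $4,575.00 = $228.75

$228.75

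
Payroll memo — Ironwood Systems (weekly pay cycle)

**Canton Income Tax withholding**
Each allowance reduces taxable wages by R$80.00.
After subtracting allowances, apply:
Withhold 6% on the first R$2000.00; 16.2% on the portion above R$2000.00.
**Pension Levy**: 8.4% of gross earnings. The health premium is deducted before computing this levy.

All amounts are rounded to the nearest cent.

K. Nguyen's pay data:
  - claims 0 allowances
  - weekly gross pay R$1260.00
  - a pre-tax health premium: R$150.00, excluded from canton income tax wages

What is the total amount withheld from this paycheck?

R$159.84

Canton Income Tax: taxable = R$1260.00 − R$150.00 = R$1110.00
  6% × R$1110.00 = R$66.60
Pension Levy: 8.4% × R$1110.00 = R$93.24
Total: R$66.60 + R$93.24 = R$159.84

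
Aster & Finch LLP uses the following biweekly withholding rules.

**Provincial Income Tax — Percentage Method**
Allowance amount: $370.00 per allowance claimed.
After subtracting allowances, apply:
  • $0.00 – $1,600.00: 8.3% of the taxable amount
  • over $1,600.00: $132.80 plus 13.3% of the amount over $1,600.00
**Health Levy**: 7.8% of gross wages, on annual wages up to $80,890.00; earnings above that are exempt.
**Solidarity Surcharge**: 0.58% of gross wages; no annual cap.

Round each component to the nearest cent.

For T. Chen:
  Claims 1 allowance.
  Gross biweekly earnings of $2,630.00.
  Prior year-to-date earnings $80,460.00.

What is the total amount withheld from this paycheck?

$269.37

Provincial Income Tax: taxable = $2,630.00 − 1×$370.00 = $2,260.00
  $132.80 + 13.3% × ($2,260.00 − $1,600.00) = $132.80 + 13.3% × $660.00 = $220.58
Health Levy: cap $80,890.00 − YTD $80,460.00 = $430.00 subject; 7.8% × $430.00 = $33.54
Solidarity Surcharge: 0.58% × $2,630.00 = $15.25
Total: $220.58 + $33.54 + $15.25 = $269.37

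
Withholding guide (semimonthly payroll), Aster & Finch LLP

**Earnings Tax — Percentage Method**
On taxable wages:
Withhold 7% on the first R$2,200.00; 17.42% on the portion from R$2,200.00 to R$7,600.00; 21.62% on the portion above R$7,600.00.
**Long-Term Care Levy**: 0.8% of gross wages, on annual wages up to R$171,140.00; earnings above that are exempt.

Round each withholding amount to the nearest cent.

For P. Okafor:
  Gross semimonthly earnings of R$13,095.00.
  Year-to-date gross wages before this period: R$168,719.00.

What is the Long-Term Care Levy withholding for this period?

R$19.37

Long-Term Care Levy: cap R$171,140.00 − YTD R$168,719.00 = R$2,421.00 subject; 0.8% × R$2,421.00 = R$19.37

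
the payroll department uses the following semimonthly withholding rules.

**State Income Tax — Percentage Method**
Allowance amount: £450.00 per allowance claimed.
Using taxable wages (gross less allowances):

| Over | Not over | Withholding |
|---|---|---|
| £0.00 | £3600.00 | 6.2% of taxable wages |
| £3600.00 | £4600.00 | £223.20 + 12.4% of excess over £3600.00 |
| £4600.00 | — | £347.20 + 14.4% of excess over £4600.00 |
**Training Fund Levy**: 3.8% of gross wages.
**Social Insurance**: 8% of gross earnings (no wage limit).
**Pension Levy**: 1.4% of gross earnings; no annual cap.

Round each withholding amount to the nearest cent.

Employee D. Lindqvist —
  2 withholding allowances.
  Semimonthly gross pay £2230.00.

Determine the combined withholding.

State Income Tax: taxable = £2230.00 − 2×£450.00 = £1330.00
  6.2% × £1330.00 = £82.46
Training Fund Levy: 3.8% × £2230.00 = £84.74
Social Insurance: 8% × £2230.00 = £178.40
Pension Levy: 1.4% × £2230.00 = £31.22
Total: £82.46 + £84.74 + £178.40 + £31.22 = £376.82

£376.82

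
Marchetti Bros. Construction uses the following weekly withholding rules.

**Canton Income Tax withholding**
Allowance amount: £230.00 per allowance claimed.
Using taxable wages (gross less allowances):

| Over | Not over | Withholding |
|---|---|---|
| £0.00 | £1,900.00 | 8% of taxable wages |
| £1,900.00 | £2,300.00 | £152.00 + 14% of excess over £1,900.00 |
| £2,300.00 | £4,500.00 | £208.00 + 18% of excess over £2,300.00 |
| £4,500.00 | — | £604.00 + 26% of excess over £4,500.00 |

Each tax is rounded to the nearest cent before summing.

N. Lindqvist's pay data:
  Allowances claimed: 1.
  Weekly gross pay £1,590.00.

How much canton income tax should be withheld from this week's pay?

Canton Income Tax: taxable = £1,590.00 − 1×£230.00 = £1,360.00
  8% × £1,360.00 = £108.80

£108.80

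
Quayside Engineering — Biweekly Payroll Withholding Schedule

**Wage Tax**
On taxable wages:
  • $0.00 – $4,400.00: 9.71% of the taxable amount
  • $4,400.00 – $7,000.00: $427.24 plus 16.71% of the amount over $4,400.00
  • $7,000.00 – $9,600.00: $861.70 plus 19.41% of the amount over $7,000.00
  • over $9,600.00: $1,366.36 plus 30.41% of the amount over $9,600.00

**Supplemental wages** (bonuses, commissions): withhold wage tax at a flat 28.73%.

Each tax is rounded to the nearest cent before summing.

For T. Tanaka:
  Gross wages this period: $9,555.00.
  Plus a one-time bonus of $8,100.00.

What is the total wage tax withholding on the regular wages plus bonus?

$3,684.76

Wage Tax: taxable = $9,555.00
  $861.70 + 19.41% × ($9,555.00 − $7,000.00) = $861.70 + 19.41% × $2,555.00 = $1,357.63
Supplemental (28.73% flat on bonus): 28.73% × $8,100.00 = $2,327.13
Total wage tax: $1,357.63 + $2,327.13 = $3,684.76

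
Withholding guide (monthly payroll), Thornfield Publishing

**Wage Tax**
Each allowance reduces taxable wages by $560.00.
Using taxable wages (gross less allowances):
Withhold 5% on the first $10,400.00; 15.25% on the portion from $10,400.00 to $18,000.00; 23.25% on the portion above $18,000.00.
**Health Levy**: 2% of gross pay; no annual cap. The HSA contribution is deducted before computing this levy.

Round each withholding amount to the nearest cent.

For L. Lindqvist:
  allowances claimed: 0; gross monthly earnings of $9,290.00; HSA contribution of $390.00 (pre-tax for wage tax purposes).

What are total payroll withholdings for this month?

Wage Tax: taxable = $9,290.00 − $390.00 = $8,900.00
  5% × $8,900.00 = $445.00
Health Levy: 2% × $8,900.00 = $178.00
Total: $445.00 + $178.00 = $623.00

$623.00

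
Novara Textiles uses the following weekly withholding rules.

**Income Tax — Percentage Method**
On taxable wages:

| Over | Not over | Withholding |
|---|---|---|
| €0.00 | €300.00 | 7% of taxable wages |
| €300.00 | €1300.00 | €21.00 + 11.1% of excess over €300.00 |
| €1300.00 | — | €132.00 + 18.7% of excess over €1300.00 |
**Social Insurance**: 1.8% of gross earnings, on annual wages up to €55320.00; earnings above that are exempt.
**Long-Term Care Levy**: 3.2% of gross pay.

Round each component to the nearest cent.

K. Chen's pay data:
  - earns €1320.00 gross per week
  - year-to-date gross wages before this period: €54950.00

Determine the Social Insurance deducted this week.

€6.66

Social Insurance: cap €55320.00 − YTD €54950.00 = €370.00 subject; 1.8% × €370.00 = €6.66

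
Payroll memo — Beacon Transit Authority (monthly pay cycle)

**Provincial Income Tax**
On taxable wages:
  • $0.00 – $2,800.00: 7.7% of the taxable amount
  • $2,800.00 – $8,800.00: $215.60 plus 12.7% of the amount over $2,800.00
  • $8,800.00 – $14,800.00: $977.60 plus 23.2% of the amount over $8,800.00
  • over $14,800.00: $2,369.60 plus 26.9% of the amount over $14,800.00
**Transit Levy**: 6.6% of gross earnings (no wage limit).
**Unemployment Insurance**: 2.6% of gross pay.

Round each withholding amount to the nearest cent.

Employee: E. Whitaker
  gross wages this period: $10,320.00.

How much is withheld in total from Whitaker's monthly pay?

Provincial Income Tax: taxable = $10,320.00
  $977.60 + 23.2% × ($10,320.00 − $8,800.00) = $977.60 + 23.2% × $1,520.00 = $1,330.24
Transit Levy: 6.6% × $10,320.00 = $681.12
Unemployment Insurance: 2.6% × $10,320.00 = $268.32
Total: $1,330.24 + $681.12 + $268.32 = $2,279.68

$2,279.68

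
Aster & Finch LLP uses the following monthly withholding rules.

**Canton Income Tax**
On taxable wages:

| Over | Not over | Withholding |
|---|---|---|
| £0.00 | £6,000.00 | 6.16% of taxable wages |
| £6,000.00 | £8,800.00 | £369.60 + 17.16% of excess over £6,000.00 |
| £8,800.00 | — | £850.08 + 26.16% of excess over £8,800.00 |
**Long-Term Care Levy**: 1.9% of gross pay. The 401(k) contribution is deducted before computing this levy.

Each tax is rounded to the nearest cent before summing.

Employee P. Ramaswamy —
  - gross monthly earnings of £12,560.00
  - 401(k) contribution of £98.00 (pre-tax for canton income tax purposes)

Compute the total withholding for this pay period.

Canton Income Tax: taxable = £12,560.00 − £98.00 = £12,462.00
  £850.08 + 26.16% × (£12,462.00 − £8,800.00) = £850.08 + 26.16% × £3,662.00 = £1,808.06
Long-Term Care Levy: 1.9% × £12,462.00 = £236.78
Total: £1,808.06 + £236.78 = £2,044.84

£2,044.84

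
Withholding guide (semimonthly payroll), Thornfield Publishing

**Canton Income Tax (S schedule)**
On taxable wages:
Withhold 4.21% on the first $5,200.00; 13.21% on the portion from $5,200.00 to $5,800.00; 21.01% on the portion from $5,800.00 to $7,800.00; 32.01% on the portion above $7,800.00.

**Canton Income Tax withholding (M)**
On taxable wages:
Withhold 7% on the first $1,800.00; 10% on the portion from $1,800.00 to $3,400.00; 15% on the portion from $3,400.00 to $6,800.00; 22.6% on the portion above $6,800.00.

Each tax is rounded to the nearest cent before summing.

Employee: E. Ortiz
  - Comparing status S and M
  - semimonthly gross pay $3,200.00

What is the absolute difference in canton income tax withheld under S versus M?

Canton Income Tax (S): taxable = $3,200.00
  4.21% × $3,200.00 = $134.72
Canton Income Tax (M): taxable = $3,200.00
  $126.00 + 10% × ($3,200.00 − $1,800.00) = $126.00 + 10% × $1,400.00 = $266.00
Difference: |$134.72 − $266.00| = $131.28 (higher under M)

$131.28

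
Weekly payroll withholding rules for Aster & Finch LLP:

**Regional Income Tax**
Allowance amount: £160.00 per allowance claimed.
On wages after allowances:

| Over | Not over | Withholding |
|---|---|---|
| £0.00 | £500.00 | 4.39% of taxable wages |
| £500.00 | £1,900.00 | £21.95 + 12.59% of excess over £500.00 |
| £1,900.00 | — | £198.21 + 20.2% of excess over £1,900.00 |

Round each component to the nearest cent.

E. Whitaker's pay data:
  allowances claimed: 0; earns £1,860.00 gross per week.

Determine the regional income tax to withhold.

£193.17

Regional Income Tax: taxable = £1,860.00
  £21.95 + 12.59% × (£1,860.00 − £500.00) = £21.95 + 12.59% × £1,360.00 = £193.17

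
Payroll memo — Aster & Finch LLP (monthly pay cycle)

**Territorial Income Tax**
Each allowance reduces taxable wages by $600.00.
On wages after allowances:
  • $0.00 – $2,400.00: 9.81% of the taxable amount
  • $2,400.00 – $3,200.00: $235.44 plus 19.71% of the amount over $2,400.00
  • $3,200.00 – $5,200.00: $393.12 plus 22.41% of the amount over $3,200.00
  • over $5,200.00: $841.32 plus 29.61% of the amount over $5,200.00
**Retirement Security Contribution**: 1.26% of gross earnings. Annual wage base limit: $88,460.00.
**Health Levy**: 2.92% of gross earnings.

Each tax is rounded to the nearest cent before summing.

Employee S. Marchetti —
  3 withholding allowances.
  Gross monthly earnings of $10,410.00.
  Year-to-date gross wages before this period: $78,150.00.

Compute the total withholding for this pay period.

$2,284.90

Territorial Income Tax: taxable = $10,410.00 − 3×$600.00 = $8,610.00
  $841.32 + 29.61% × ($8,610.00 − $5,200.00) = $841.32 + 29.61% × $3,410.00 = $1,851.02
Retirement Security Contribution: cap $88,460.00 − YTD $78,150.00 = $10,310.00 subject; 1.26% × $10,310.00 = $129.91
Health Levy: 2.92% × $10,410.00 = $303.97
Total: $1,851.02 + $129.91 + $303.97 = $2,284.90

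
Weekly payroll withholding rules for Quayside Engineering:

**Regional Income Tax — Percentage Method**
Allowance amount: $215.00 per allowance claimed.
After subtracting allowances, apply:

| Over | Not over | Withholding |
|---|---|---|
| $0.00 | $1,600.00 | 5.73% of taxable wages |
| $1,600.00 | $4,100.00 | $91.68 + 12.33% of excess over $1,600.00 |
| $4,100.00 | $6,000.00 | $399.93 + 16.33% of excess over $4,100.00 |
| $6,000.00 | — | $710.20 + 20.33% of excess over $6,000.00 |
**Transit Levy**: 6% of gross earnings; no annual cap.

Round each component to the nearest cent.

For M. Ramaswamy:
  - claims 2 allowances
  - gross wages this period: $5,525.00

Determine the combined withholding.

$893.91

Regional Income Tax: taxable = $5,525.00 − 2×$215.00 = $5,095.00
  $399.93 + 16.33% × ($5,095.00 − $4,100.00) = $399.93 + 16.33% × $995.00 = $562.41
Transit Levy: 6% × $5,525.00 = $331.50
Total: $562.41 + $331.50 = $893.91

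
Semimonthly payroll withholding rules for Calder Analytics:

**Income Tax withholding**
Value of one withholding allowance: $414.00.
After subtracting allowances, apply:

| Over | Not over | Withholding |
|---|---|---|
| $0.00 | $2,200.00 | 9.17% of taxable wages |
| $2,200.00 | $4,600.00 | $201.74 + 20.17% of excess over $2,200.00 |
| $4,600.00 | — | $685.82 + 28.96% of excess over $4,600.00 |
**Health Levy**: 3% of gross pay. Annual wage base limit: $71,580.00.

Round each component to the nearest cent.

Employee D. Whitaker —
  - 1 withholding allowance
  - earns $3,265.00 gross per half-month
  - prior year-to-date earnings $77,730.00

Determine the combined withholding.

Income Tax: taxable = $3,265.00 − 1×$414.00 = $2,851.00
  $201.74 + 20.17% × ($2,851.00 − $2,200.00) = $201.74 + 20.17% × $651.00 = $333.05
Health Levy: YTD $77,730.00 ≥ cap $71,580.00 → $0.00
Total: $333.05 + $0.00 = $333.05

$333.05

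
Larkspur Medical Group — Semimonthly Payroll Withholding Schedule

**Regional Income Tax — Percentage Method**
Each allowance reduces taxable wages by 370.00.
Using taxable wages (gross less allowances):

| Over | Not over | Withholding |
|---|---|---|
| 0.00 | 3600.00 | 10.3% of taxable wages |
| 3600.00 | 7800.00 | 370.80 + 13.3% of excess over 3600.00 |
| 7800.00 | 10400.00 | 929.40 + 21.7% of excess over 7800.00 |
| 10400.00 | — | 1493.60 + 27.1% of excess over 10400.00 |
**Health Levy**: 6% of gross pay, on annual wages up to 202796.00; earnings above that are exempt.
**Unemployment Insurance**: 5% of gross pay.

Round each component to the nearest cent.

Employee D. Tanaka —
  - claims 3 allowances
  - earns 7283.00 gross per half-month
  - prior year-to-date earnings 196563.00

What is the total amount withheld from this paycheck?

Regional Income Tax: taxable = 7283.00 − 3×370.00 = 6173.00
  370.80 + 13.3% × (6173.00 − 3600.00) = 370.80 + 13.3% × 2573.00 = 713.01
Health Levy: cap 202796.00 − YTD 196563.00 = 6233.00 subject; 6% × 6233.00 = 373.98
Unemployment Insurance: 5% × 7283.00 = 364.15
Total: 713.01 + 373.98 + 364.15 = 1451.14

1451.14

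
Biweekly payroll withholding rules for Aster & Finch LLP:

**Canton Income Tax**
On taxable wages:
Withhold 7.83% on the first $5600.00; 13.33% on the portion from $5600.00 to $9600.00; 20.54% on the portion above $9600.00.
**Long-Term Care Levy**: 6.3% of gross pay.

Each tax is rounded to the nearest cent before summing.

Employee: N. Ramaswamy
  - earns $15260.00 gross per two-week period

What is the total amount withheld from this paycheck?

$3095.62

Canton Income Tax: taxable = $15260.00
  $971.68 + 20.54% × ($15260.00 − $9600.00) = $971.68 + 20.54% × $5660.00 = $2134.24
Long-Term Care Levy: 6.3% × $15260.00 = $961.38
Total: $2134.24 + $961.38 = $3095.62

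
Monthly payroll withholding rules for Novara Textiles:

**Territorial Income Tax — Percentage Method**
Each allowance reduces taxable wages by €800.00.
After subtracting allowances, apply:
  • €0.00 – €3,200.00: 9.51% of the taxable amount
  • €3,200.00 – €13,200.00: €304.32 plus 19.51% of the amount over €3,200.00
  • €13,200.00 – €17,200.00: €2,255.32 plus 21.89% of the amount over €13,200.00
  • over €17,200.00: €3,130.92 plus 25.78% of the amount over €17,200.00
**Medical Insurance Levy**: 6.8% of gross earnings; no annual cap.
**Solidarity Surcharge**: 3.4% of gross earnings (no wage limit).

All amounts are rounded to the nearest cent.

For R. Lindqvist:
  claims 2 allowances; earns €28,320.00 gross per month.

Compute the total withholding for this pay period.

Territorial Income Tax: taxable = €28,320.00 − 2×€800.00 = €26,720.00
  €3,130.92 + 25.78% × (€26,720.00 − €17,200.00) = €3,130.92 + 25.78% × €9,520.00 = €5,585.18
Medical Insurance Levy: 6.8% × €28,320.00 = €1,925.76
Solidarity Surcharge: 3.4% × €28,320.00 = €962.88
Total: €5,585.18 + €1,925.76 + €962.88 = €8,473.82

€8,473.82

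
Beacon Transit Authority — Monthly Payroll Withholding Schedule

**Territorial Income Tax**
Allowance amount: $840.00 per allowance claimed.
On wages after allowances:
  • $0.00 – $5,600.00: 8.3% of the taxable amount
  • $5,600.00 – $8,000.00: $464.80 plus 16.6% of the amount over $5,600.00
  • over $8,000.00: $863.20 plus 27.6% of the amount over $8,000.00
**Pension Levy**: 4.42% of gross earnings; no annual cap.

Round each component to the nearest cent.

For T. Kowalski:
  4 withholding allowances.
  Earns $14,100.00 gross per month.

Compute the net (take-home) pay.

$11,857.34

Territorial Income Tax: taxable = $14,100.00 − 4×$840.00 = $10,740.00
  $863.20 + 27.6% × ($10,740.00 − $8,000.00) = $863.20 + 27.6% × $2,740.00 = $1,619.44
Pension Levy: 4.42% × $14,100.00 = $623.22
Total withheld: $1,619.44 + $623.22 = $2,242.66
Net pay: $14,100.00 − $2,242.66 = $11,857.34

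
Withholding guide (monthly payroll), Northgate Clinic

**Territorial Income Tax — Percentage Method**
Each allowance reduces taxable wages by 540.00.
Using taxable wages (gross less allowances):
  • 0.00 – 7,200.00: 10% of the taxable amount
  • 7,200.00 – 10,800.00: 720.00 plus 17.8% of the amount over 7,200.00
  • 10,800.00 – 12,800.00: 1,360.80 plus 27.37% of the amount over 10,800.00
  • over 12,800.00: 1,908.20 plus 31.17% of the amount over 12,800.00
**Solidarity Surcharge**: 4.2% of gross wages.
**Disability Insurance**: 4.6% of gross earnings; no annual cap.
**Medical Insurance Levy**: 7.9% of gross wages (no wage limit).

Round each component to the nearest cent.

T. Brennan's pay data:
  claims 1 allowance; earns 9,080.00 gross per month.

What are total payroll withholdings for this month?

Territorial Income Tax: taxable = 9,080.00 − 1×540.00 = 8,540.00
  720.00 + 17.8% × (8,540.00 − 7,200.00) = 720.00 + 17.8% × 1,340.00 = 958.52
Solidarity Surcharge: 4.2% × 9,080.00 = 381.36
Disability Insurance: 4.6% × 9,080.00 = 417.68
Medical Insurance Levy: 7.9% × 9,080.00 = 717.32
Total: 958.52 + 381.36 + 417.68 + 717.32 = 2,474.88

2,474.88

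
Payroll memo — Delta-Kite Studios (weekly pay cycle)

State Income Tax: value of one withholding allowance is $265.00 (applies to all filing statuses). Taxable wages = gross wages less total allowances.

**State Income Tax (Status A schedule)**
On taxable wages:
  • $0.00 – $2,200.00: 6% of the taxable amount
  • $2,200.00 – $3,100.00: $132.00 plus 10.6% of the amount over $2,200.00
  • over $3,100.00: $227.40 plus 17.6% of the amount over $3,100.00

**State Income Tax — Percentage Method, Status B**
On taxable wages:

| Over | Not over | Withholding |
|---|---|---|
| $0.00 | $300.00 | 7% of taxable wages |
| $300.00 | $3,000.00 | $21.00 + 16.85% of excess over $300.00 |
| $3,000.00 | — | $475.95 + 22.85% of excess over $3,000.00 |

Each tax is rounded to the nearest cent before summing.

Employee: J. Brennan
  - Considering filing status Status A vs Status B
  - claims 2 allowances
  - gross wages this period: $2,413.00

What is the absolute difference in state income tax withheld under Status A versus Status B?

State Income Tax (Status A): taxable = $2,413.00 − 2×$265.00 = $1,883.00
  6% × $1,883.00 = $112.98
State Income Tax (Status B): taxable = $2,413.00 − 2×$265.00 = $1,883.00
  $21.00 + 16.85% × ($1,883.00 − $300.00) = $21.00 + 16.85% × $1,583.00 = $287.74
Difference: |$112.98 − $287.74| = $174.76 (higher under Status B)

$174.76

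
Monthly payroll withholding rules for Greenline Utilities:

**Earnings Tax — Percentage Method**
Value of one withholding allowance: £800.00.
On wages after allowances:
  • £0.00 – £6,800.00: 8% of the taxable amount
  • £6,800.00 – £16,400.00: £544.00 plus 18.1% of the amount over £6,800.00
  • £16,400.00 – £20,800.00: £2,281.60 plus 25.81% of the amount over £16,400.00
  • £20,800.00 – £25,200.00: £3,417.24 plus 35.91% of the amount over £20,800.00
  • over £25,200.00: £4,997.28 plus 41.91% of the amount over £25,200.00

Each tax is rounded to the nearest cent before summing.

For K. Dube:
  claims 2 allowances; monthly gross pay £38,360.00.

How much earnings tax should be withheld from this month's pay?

Earnings Tax: taxable = £38,360.00 − 2×£800.00 = £36,760.00
  £4,997.28 + 41.91% × (£36,760.00 − £25,200.00) = £4,997.28 + 41.91% × £11,560.00 = £9,842.08

£9,842.08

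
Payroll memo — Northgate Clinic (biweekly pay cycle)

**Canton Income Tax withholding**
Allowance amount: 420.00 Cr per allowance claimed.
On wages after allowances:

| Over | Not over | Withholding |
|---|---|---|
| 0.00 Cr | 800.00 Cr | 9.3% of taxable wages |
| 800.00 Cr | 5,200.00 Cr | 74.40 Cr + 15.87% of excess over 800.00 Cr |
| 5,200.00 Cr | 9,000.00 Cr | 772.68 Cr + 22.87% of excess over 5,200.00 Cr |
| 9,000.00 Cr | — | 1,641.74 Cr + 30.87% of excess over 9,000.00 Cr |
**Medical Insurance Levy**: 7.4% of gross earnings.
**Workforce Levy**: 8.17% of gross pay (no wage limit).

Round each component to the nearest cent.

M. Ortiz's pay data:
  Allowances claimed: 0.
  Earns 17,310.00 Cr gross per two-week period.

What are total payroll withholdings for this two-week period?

Canton Income Tax: taxable = 17,310.00 Cr
  1,641.74 Cr + 30.87% × (17,310.00 Cr − 9,000.00 Cr) = 1,641.74 Cr + 30.87% × 8,310.00 Cr = 4,207.04 Cr
Medical Insurance Levy: 7.4% × 17,310.00 Cr = 1,280.94 Cr
Workforce Levy: 8.17% × 17,310.00 Cr = 1,414.23 Cr
Total: 4,207.04 Cr + 1,280.94 Cr + 1,414.23 Cr = 6,902.21 Cr

6,902.21 Cr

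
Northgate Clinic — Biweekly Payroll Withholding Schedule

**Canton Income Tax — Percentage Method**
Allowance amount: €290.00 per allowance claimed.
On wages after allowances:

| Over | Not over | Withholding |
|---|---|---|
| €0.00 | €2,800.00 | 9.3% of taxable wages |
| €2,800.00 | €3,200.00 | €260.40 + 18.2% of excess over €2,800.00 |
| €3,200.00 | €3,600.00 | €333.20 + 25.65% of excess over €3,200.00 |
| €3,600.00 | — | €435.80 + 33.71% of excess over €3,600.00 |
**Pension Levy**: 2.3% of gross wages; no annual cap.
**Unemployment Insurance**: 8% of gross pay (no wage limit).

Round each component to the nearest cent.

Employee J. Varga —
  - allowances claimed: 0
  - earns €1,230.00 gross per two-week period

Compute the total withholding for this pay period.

Canton Income Tax: taxable = €1,230.00
  9.3% × €1,230.00 = €114.39
Pension Levy: 2.3% × €1,230.00 = €28.29
Unemployment Insurance: 8% × €1,230.00 = €98.40
Total: €114.39 + €28.29 + €98.40 = €241.08

€241.08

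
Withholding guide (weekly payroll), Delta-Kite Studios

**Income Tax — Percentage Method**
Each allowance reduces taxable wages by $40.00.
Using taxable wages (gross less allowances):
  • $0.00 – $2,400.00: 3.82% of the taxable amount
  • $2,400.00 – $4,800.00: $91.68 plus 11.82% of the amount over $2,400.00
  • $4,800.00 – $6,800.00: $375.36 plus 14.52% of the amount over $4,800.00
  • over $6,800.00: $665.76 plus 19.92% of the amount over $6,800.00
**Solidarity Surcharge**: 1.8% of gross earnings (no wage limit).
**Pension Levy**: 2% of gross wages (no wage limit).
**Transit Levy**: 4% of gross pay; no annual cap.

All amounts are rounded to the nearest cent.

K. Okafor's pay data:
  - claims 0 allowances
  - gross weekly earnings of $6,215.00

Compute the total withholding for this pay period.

$1,065.59

Income Tax: taxable = $6,215.00
  $375.36 + 14.52% × ($6,215.00 − $4,800.00) = $375.36 + 14.52% × $1,415.00 = $580.82
Solidarity Surcharge: 1.8% × $6,215.00 = $111.87
Pension Levy: 2% × $6,215.00 = $124.30
Transit Levy: 4% × $6,215.00 = $248.60
Total: $580.82 + $111.87 + $124.30 + $248.60 = $1,065.59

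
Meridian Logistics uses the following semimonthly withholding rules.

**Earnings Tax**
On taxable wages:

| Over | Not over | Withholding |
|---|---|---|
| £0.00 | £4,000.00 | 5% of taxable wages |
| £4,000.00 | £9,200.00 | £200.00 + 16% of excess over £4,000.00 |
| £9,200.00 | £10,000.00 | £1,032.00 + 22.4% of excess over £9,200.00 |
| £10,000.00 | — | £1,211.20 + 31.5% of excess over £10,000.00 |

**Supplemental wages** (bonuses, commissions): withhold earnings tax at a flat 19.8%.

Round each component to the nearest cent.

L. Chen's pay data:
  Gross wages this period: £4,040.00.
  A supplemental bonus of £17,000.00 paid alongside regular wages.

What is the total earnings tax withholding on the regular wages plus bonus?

£3,572.40

Earnings Tax: taxable = £4,040.00
  £200.00 + 16% × (£4,040.00 − £4,000.00) = £200.00 + 16% × £40.00 = £206.40
Supplemental (19.8% flat on bonus): 19.8% × £17,000.00 = £3,366.00
Total earnings tax: £206.40 + £3,366.00 = £3,572.40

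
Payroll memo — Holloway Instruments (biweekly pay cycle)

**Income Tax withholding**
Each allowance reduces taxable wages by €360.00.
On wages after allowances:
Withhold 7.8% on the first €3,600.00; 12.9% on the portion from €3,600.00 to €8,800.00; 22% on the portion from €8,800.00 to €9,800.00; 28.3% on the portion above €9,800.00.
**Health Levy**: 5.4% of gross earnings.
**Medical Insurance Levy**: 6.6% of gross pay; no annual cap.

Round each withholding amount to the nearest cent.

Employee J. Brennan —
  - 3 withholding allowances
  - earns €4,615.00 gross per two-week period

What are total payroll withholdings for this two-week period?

Income Tax: taxable = €4,615.00 − 3×€360.00 = €3,535.00
  7.8% × €3,535.00 = €275.73
Health Levy: 5.4% × €4,615.00 = €249.21
Medical Insurance Levy: 6.6% × €4,615.00 = €304.59
Total: €275.73 + €249.21 + €304.59 = €829.53

€829.53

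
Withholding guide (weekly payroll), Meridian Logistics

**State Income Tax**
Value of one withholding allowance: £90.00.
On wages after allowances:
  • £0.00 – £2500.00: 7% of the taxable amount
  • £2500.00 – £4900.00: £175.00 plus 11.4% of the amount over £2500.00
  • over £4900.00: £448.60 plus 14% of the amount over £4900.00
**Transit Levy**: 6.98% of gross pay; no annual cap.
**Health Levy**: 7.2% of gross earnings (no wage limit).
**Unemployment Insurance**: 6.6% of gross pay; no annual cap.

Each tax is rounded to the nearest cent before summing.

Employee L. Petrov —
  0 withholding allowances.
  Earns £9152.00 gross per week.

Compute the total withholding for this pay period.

State Income Tax: taxable = £9152.00
  £448.60 + 14% × (£9152.00 − £4900.00) = £448.60 + 14% × £4252.00 = £1043.88
Transit Levy: 6.98% × £9152.00 = £638.81
Health Levy: 7.2% × £9152.00 = £658.94
Unemployment Insurance: 6.6% × £9152.00 = £604.03
Total: £1043.88 + £638.81 + £658.94 + £604.03 = £2945.66

£2945.66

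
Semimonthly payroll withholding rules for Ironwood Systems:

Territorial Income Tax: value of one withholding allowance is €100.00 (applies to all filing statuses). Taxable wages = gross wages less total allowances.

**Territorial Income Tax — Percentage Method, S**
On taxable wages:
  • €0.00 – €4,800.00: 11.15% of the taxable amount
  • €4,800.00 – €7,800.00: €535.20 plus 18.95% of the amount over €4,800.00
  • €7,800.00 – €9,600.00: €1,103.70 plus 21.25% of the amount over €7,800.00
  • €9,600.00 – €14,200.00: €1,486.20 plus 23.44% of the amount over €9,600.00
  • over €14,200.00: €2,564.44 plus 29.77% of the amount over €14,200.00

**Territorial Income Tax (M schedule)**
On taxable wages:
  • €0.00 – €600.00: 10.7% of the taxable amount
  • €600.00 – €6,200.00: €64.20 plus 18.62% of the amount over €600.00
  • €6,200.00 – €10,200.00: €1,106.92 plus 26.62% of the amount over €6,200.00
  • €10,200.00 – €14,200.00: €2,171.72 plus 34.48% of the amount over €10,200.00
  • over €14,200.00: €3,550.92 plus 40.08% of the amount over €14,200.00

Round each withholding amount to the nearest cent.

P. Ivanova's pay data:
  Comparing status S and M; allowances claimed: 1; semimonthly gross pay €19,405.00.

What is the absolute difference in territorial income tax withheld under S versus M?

€1,512.80

Territorial Income Tax (S): taxable = €19,405.00 − 1×€100.00 = €19,305.00
  €2,564.44 + 29.77% × (€19,305.00 − €14,200.00) = €2,564.44 + 29.77% × €5,105.00 = €4,084.20
Territorial Income Tax (M): taxable = €19,405.00 − 1×€100.00 = €19,305.00
  €3,550.92 + 40.08% × (€19,305.00 − €14,200.00) = €3,550.92 + 40.08% × €5,105.00 = €5,597.00
Difference: |€4,084.20 − €5,597.00| = €1,512.80 (higher under M)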